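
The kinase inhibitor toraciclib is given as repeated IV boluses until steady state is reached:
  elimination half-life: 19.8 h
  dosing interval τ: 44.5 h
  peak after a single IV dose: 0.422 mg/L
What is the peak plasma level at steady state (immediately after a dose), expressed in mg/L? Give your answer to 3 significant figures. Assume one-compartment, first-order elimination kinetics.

0.535 mg/L

k = ln2 / t½ = 0.693147 / 19.8 = 0.03501 h⁻¹
e^(−kτ) = e^(−0.03501 × 44.5) = 0.2106
Accumulation ratio R = 1 / (1 − e^(−kτ)) = 1 / (1 − 0.2106) = 1.267
Steady-state peak = C₀ × R = 0.422 × 1.267 = 0.5347 mg/L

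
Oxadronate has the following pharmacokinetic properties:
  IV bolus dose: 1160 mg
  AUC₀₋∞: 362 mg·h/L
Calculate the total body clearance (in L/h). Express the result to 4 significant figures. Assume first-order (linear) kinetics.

3.204 L/h

CL = Dose / AUC = 1160 / 362 = 3.204 L/h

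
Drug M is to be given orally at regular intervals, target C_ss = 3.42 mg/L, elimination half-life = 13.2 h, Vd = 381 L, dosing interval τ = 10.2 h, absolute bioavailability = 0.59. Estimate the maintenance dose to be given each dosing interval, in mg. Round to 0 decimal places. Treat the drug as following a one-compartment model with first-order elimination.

k = ln2 / t½ = 0.693147 / 13.2 = 0.05251 h⁻¹
CL = k × Vd = 0.05251 × 381 = 20.01 L/h
At steady state, F × (Dose/τ) = Css × CL.
Dose = Css × CL × τ / F = 3.42 × 20.01 × 10.2 / 0.59 = 1183 mg

1183 mg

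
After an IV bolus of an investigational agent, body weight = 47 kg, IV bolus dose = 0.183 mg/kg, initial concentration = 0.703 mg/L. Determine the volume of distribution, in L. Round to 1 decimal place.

12.2 L

Dose = 0.183 × 47 = 8.601 mg
Vd = Dose / C₀ = 8.601 / 0.703 = 12.23 L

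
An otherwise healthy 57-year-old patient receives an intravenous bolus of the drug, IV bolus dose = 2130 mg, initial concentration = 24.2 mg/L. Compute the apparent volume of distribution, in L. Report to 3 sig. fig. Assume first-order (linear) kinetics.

88.0 L

Vd = Dose / C₀ = 2130 / 24.2 = 88.02 L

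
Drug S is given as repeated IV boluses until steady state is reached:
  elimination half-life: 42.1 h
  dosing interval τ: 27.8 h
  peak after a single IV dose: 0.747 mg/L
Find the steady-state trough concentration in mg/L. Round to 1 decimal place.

1.3 mg/L

k = ln2 / t½ = 0.693147 / 42.1 = 0.01646 h⁻¹
e^(−kτ) = e^(−0.01646 × 27.8) = 0.6328
Accumulation ratio R = 1 / (1 − e^(−kτ)) = 1 / (1 − 0.6328) = 2.723
Steady-state trough = C₀ × R × e^(−kτ) = 0.747 × 2.723 × 0.6328 = 1.287 mg/L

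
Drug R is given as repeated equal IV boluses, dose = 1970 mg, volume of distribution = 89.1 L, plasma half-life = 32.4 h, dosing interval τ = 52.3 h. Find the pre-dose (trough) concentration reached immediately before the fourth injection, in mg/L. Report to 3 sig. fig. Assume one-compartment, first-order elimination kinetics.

10.4 mg/L

C₀ per dose = Dose / Vd = 1970 / 89.1 = 22.11 mg/L
k = ln2 / t½ = 0.693147 / 32.4 = 0.02139 h⁻¹
Fraction remaining after one interval: r = e^(−kτ) = e^(−0.02139 × 52.3) = 0.3267
Before dose 4, 3 doses have been given (aged 1τ, 2τ, 3τ).
C_trough = C₀ × (r + r² + … + r^3) = C₀ × r(1−r^3)/(1−r)
        = 22.11 × 0.3267 × (1 − 0.03487) / (1 − 0.3267) = 10.35 mg/L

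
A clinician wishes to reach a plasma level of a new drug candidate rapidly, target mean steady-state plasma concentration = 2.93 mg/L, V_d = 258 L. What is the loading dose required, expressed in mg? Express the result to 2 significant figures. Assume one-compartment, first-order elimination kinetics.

760 mg

LD = Css × Vd = 2.93 × 258 = 755.9 mg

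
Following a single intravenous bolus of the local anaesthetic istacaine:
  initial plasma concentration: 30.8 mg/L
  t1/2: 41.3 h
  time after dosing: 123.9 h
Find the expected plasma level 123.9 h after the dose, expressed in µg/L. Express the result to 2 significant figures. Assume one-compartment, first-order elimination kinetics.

k = ln2 / t½ = 0.693147 / 41.3 = 0.01678 h⁻¹
t / t½ = 123.9 / 41.3 = 3 half-lives
C = C₀ × (1/2)^3 = 30.80 × 0.1250 = 3.850 mg/L
Convert: 3.850 mg/L × 1000 = 3850 µg/L

3900 µg/L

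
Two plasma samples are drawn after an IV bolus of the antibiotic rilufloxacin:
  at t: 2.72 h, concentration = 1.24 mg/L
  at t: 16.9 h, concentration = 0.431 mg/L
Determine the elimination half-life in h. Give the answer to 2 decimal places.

9.30 h

k = ln(C₁/C₂) / (t₂ − t₁) = ln(1.24/0.431) / (16.9 − 2.72)
  = 1.057 / 14.18 = 0.07454 h⁻¹
t½ = ln2 / k = 0.693147 / 0.07454 = 9.299 h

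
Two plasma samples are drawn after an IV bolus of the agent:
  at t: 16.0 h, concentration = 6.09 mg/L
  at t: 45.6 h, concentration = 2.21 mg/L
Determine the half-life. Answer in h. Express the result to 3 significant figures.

20.2 h

k = ln(C₁/C₂) / (t₂ − t₁) = ln(6.09/2.21) / (45.6 − 16.0)
  = 1.014 / 29.60 = 0.03426 h⁻¹
t½ = ln2 / k = 0.693147 / 0.03426 = 20.23 h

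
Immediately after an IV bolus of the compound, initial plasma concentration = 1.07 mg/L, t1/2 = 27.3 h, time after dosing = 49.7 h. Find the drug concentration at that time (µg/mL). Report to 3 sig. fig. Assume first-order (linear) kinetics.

0.303 µg/mL

k = ln2 / t½ = 0.693147 / 27.3 = 0.02539 h⁻¹
C = C₀ · e^(−k·t) = 1.070 × e^(−0.02539 × 49.7)
  = 1.070 × 0.2831 = 0.3029 mg/L
(0.3029 mg/L = 0.3029 µg/mL)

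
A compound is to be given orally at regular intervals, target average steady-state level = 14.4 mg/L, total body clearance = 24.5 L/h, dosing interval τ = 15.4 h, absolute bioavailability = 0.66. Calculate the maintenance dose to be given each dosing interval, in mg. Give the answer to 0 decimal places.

8232 mg

At steady state, F × (Dose/τ) = Css × CL.
Dose = Css × CL × τ / F = 14.4 × 24.50 × 15.4 / 0.66 = 8232 mg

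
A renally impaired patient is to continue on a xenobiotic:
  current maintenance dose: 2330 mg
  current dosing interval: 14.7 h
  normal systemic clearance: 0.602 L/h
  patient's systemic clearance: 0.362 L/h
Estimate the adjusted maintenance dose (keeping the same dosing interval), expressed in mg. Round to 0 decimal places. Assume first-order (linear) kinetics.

To keep the same average steady-state level, dosing rate must scale with clearance.
CL ratio = 0.362 / 0.602 = 0.6013
New dose (same interval) = 2330 × 0.6013 = 1401 mg

1401 mg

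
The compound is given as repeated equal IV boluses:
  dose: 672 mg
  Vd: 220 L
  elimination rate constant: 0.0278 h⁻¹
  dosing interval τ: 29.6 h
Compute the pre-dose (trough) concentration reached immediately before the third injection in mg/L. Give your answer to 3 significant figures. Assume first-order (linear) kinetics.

C₀ per dose = Dose / Vd = 672 / 220 = 3.055 mg/L
Fraction remaining after one interval: r = e^(−kτ) = e^(−0.02780 × 29.6) = 0.4392
Before dose 3, 2 doses have been given (aged 1τ, 2τ).
C_trough = C₀ × (r + r²) = 3.055 × (0.4392 + 0.1929) = 1.931 mg/L

1.93 mg/L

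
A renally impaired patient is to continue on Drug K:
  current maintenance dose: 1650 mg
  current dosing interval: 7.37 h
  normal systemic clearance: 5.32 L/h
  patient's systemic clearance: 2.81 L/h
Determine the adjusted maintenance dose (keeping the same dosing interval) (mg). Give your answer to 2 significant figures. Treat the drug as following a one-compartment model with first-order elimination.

To keep the same average steady-state level, dosing rate must scale with clearance.
CL ratio = 2.81 / 5.32 = 0.5282
New dose (same interval) = 1650 × 0.5282 = 871.5 mg

870 mg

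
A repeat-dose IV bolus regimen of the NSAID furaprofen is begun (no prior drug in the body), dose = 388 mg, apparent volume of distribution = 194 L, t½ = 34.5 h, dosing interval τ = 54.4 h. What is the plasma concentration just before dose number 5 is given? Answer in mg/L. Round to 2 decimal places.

1.00 mg/L

C₀ per dose = Dose / Vd = 388 / 194 = 2.000 mg/L
k = ln2 / t½ = 0.693147 / 34.5 = 0.02009 h⁻¹
Fraction remaining after one interval: r = e^(−kτ) = e^(−0.02009 × 54.4) = 0.3352
Before dose 5, 4 doses have been given (aged 1τ, 2τ, 3τ, 4τ).
C_trough = C₀ × (r + r² + … + r^4) = C₀ × r(1−r^4)/(1−r)
        = 2.000 × 0.3352 × (1 − 0.01262) / (1 − 0.3352) = 0.9957 mg/L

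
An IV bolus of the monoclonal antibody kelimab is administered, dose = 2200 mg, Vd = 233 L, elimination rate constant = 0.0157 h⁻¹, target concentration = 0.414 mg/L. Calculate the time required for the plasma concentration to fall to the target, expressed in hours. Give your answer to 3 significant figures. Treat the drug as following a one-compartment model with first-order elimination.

C₀ = Dose / Vd = 2200 / 233 = 9.442 mg/L
t = ln(C₀ / C) / k = ln(9.442 / 0.414) / 0.01570
  = ln(22.81) / 0.01570 = 3.127 / 0.01570 = 199.2 h

199 h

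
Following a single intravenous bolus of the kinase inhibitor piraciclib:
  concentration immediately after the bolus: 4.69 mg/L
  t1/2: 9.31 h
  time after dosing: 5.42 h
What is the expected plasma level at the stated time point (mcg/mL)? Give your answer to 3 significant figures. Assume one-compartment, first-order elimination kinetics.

3.13 mcg/mL

k = ln2 / t½ = 0.693147 / 9.31 = 0.07445 h⁻¹
C = C₀ · e^(−k·t) = 4.690 × e^(−0.07445 × 5.42)
  = 4.690 × 0.6680 = 3.133 mg/L
(3.133 mg/L = 3.133 mcg/mL)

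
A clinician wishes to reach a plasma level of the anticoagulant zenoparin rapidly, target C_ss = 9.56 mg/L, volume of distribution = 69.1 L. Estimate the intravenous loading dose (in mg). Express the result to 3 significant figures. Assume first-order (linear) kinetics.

661 mg

LD = Css × Vd = 9.56 × 69.1 = 660.6 mg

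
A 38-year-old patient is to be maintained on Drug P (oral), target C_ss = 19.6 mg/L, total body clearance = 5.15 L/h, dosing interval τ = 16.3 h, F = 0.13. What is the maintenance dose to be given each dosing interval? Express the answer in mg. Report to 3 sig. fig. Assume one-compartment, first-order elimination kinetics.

12700 mg

At steady state, F × (Dose/τ) = Css × CL.
Dose = Css × CL × τ / F = 19.6 × 5.150 × 16.3 / 0.13 = 12660 mg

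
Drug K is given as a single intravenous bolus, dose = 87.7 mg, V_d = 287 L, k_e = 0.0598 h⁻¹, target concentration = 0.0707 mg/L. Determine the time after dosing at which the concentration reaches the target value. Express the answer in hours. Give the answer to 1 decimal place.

C₀ = Dose / Vd = 87.70 / 287 = 0.3056 mg/L
t = ln(C₀ / C) / k = ln(0.3056 / 0.0707) / 0.05980
  = ln(4.322) / 0.05980 = 1.464 / 0.05980 = 24.48 h

24.5 h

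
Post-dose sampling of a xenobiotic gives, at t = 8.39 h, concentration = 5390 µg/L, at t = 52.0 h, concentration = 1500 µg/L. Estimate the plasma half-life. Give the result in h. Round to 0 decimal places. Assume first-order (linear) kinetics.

24 h

k = ln(C₁/C₂) / (t₂ − t₁) = ln(5390/1500) / (52.0 − 8.39)
  = 1.279 / 43.61 = 0.02933 h⁻¹
t½ = ln2 / k = 0.693147 / 0.02933 = 23.63 h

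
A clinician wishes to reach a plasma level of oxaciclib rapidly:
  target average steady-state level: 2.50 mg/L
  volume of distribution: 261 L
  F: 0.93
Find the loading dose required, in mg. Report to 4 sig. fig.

701.6 mg

LD = Css × Vd / F = 2.50 × 261 / 0.93 = 701.6 mg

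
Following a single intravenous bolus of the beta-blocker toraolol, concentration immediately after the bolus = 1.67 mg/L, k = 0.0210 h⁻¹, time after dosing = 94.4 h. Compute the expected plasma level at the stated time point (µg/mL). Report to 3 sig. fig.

C = C₀ · e^(−k·t) = 1.670 × e^(−0.02100 × 94.4)
  = 1.670 × 0.1377 = 0.2300 mg/L
(0.2300 mg/L = 0.2300 µg/mL)

0.230 µg/mL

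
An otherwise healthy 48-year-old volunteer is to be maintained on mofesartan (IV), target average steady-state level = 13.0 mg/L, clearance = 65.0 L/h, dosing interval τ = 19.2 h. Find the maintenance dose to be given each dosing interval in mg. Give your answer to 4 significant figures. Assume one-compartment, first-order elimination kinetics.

At steady state, Dose/τ = Css × CL.
Dose = Css × CL × τ = 13.0 × 65.00 × 19.2 = 16220 mg

16220 mg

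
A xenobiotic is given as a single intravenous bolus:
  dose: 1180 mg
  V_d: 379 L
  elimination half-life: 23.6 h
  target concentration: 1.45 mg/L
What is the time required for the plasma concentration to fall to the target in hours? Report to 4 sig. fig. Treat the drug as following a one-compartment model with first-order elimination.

C₀ = Dose / Vd = 1180 / 379 = 3.113 mg/L
k = ln2 / t½ = 0.693147 / 23.6 = 0.02937 h⁻¹
t = ln(C₀ / C) / k = ln(3.113 / 1.45) / 0.02937
  = ln(2.147) / 0.02937 = 0.7641 / 0.02937 = 26.02 h

26.02 h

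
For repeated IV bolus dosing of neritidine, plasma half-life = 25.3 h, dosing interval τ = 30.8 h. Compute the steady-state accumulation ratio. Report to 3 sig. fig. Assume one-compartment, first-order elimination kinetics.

k = ln2 / t½ = 0.693147 / 25.3 = 0.02740 h⁻¹
e^(−kτ) = e^(−0.02740 × 30.8) = 0.4300
Accumulation ratio R = 1 / (1 − e^(−kτ)) = 1 / (1 − 0.4300) = 1.754

1.75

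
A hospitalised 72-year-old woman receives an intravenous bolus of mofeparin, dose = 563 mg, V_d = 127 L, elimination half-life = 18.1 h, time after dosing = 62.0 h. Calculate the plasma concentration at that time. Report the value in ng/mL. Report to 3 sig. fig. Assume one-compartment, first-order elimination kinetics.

413 ng/mL

C₀ = Dose / Vd = 563.0 / 127 = 4.433 mg/L
k = ln2 / t½ = 0.693147 / 18.1 = 0.03830 h⁻¹
C = C₀ · e^(−k·t) = 4.433 × e^(−0.03830 × 62.0)
  = 4.433 × 0.09305 = 0.4125 mg/L
Convert: 0.4125 mg/L × 1000 = 412.5 ng/mL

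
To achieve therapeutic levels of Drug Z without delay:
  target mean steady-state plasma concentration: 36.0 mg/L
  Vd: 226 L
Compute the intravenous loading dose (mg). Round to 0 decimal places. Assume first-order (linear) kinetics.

LD = Css × Vd = 36.0 × 226 = 8136 mg

8136 mg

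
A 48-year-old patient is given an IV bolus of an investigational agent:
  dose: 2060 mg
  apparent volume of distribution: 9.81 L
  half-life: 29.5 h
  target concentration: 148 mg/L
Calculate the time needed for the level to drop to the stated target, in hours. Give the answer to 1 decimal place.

14.9 h

C₀ = Dose / Vd = 2060 / 9.81 = 210.0 mg/L
k = ln2 / t½ = 0.693147 / 29.5 = 0.02350 h⁻¹
t = ln(C₀ / C) / k = ln(210.0 / 148) / 0.02350
  = ln(1.419) / 0.02350 = 0.3500 / 0.02350 = 14.89 h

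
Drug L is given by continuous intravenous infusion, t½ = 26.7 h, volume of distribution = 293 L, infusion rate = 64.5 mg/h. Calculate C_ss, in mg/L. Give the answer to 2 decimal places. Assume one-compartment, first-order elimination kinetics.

8.48 mg/L

k = ln2 / t½ = 0.693147 / 26.7 = 0.02596 h⁻¹
CL = k × Vd = 0.02596 × 293 = 7.606 L/h
At steady state Css = R₀ / CL = 64.5 / 7.606 = 8.480 mg/L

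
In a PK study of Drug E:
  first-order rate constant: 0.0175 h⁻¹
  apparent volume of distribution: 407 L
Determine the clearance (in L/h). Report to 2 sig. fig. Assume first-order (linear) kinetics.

7.1 L/h

CL = k × Vd = 0.0175 × 407 = 7.123 L/h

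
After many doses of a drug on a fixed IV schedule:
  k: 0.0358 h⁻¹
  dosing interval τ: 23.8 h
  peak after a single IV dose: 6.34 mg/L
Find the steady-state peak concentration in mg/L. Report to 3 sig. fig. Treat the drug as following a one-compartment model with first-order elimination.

11.1 mg/L

e^(−kτ) = e^(−0.03580 × 23.8) = 0.4265
Accumulation ratio R = 1 / (1 − e^(−kτ)) = 1 / (1 − 0.4265) = 1.744
Steady-state peak = C₀ × R = 6.34 × 1.744 = 11.06 mg/L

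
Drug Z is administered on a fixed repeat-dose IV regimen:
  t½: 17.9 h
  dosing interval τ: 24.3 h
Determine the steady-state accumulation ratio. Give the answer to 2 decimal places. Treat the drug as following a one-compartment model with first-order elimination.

1.64

k = ln2 / t½ = 0.693147 / 17.9 = 0.03872 h⁻¹
e^(−kτ) = e^(−0.03872 × 24.3) = 0.3903
Accumulation ratio R = 1 / (1 − e^(−kτ)) = 1 / (1 − 0.3903) = 1.640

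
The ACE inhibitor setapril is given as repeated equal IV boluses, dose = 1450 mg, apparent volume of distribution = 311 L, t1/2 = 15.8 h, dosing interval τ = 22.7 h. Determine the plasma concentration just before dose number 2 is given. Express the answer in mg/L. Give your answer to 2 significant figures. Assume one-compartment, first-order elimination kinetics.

1.7 mg/L

C₀ per dose = Dose / Vd = 1450 / 311 = 4.662 mg/L
k = ln2 / t½ = 0.693147 / 15.8 = 0.04387 h⁻¹
Fraction remaining after one interval: r = e^(−kτ) = e^(−0.04387 × 22.7) = 0.3694
Before dose 2, 1 dose has been given (aged 1τ).
C_trough = C₀ × r = 4.662 × 0.3694 = 1.722 mg/L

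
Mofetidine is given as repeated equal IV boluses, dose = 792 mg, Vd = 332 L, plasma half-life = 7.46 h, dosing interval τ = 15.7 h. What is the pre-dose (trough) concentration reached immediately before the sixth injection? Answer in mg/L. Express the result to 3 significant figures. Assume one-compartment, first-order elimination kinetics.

C₀ per dose = Dose / Vd = 792 / 332 = 2.386 mg/L
k = ln2 / t½ = 0.693147 / 7.46 = 0.09292 h⁻¹
Fraction remaining after one interval: r = e^(−kτ) = e^(−0.09292 × 15.7) = 0.2325
Before dose 6, 5 doses have been given (aged 1τ, 2τ, 3τ, 4τ, 5τ).
C_trough = C₀ × (r + r² + … + r^5) = C₀ × r(1−r^5)/(1−r)
        = 2.386 × 0.2325 × (1 − 0.0006794) / (1 − 0.2325) = 0.7223 mg/L

0.722 mg/L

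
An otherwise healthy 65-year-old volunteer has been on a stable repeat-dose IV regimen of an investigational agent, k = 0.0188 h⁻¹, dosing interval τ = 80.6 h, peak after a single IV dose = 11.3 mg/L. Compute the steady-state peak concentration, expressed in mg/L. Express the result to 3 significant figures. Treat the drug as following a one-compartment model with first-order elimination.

e^(−kτ) = e^(−0.01880 × 80.6) = 0.2197
Accumulation ratio R = 1 / (1 − e^(−kτ)) = 1 / (1 − 0.2197) = 1.282
Steady-state peak = C₀ × R = 11.3 × 1.282 = 14.49 mg/L

14.5 mg/L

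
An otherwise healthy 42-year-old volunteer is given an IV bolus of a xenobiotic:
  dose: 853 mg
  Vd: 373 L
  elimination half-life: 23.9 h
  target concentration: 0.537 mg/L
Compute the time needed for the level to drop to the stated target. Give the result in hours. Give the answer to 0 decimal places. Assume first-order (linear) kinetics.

50 h

C₀ = Dose / Vd = 853.0 / 373 = 2.287 mg/L
k = ln2 / t½ = 0.693147 / 23.9 = 0.02900 h⁻¹
t = ln(C₀ / C) / k = ln(2.287 / 0.537) / 0.02900
  = ln(4.259) / 0.02900 = 1.449 / 0.02900 = 49.97 h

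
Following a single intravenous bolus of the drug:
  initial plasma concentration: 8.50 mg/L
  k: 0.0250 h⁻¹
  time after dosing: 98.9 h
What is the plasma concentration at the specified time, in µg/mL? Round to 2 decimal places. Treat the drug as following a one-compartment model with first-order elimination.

0.72 µg/mL

C = C₀ · e^(−k·t) = 8.500 × e^(−0.02500 × 98.9)
  = 8.500 × 0.08437 = 0.7171 mg/L
(0.7171 mg/L = 0.7171 µg/mL)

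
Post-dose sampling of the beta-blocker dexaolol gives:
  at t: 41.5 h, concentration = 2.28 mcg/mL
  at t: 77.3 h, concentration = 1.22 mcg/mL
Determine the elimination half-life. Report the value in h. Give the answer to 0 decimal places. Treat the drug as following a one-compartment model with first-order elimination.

k = ln(C₁/C₂) / (t₂ − t₁) = ln(2.28/1.22) / (77.3 − 41.5)
  = 0.6253 / 35.80 = 0.01747 h⁻¹
t½ = ln2 / k = 0.693147 / 0.01747 = 39.68 h

40 h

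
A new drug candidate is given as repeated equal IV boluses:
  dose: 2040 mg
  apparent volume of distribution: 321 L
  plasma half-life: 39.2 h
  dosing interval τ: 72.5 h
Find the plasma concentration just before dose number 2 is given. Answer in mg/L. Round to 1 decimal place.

1.8 mg/L

C₀ per dose = Dose / Vd = 2040 / 321 = 6.355 mg/L
k = ln2 / t½ = 0.693147 / 39.2 = 0.01768 h⁻¹
Fraction remaining after one interval: r = e^(−kτ) = e^(−0.01768 × 72.5) = 0.2775
Before dose 2, 1 dose has been given (aged 1τ).
C_trough = C₀ × r = 6.355 × 0.2775 = 1.764 mg/L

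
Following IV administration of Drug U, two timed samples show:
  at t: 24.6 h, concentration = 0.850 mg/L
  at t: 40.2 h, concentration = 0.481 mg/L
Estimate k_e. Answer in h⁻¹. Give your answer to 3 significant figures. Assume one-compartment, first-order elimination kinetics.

0.0365 h⁻¹

k = ln(C₁/C₂) / (t₂ − t₁) = ln(0.850/0.481) / (40.2 − 24.6)
  = 0.5694 / 15.60 = 0.03650 h⁻¹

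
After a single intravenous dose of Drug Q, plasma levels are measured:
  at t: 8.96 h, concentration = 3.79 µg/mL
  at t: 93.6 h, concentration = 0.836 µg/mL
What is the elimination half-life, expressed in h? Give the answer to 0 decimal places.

k = ln(C₁/C₂) / (t₂ − t₁) = ln(3.79/0.836) / (93.6 − 8.96)
  = 1.511 / 84.64 = 0.01785 h⁻¹
t½ = ln2 / k = 0.693147 / 0.01785 = 38.83 h

39 h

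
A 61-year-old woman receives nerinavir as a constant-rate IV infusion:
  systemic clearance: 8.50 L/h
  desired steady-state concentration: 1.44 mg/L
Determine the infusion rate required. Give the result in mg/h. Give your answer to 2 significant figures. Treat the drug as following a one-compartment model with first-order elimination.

12 mg/h

At steady state, infusion rate R₀ = Css × CL = 1.44 × 8.500 = 12.24 mg/h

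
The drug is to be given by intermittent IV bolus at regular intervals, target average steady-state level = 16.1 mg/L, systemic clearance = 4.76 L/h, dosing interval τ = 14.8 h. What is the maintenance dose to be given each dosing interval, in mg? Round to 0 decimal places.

At steady state, Dose/τ = Css × CL.
Dose = Css × CL × τ = 16.1 × 4.760 × 14.8 = 1134 mg

1134 mg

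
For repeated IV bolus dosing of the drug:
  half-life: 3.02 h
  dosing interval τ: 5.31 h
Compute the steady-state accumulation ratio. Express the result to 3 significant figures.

k = ln2 / t½ = 0.693147 / 3.02 = 0.2295 h⁻¹
e^(−kτ) = e^(−0.2295 × 5.31) = 0.2956
Accumulation ratio R = 1 / (1 − e^(−kτ)) = 1 / (1 − 0.2956) = 1.420

1.42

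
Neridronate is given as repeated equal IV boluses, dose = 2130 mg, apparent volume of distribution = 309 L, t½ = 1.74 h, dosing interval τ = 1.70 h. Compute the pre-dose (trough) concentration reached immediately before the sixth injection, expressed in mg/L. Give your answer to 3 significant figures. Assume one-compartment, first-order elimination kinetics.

6.88 mg/L

C₀ per dose = Dose / Vd = 2130 / 309 = 6.893 mg/L
k = ln2 / t½ = 0.693147 / 1.74 = 0.3984 h⁻¹
Fraction remaining after one interval: r = e^(−kτ) = e^(−0.3984 × 1.70) = 0.5080
Before dose 6, 5 doses have been given (aged 1τ, 2τ, 3τ, 4τ, 5τ).
C_trough = C₀ × (r + r² + … + r^5) = C₀ × r(1−r^5)/(1−r)
        = 6.893 × 0.5080 × (1 − 0.03383) / (1 − 0.5080) = 6.876 mg/L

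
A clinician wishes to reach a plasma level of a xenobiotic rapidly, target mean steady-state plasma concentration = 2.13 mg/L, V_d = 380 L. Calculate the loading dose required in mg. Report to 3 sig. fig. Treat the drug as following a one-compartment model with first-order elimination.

809 mg

LD = Css × Vd = 2.13 × 380 = 809.4 mg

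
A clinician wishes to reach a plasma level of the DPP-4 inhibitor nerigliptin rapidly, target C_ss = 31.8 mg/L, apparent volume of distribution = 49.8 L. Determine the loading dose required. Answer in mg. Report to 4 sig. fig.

1584 mg

LD = Css × Vd = 31.8 × 49.8 = 1584 mg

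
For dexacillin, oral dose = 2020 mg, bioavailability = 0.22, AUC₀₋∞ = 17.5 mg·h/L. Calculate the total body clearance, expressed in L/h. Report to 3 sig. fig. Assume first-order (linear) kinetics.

25.4 L/h

CL = F·Dose / AUC = 0.22 × 2020 / 17.5 = 25.39 L/h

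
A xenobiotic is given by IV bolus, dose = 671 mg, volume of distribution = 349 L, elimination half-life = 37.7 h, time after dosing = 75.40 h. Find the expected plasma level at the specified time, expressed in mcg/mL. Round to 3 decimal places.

C₀ = Dose / Vd = 671.0 / 349 = 1.923 mg/L
k = ln2 / t½ = 0.693147 / 37.7 = 0.01839 h⁻¹
t / t½ = 75.40 / 37.7 = 2 half-lives
C = C₀ × (1/2)^2 = 1.923 × 0.2500 = 0.4808 mg/L
(0.4808 mg/L = 0.4808 mcg/mL)

0.481 mcg/mL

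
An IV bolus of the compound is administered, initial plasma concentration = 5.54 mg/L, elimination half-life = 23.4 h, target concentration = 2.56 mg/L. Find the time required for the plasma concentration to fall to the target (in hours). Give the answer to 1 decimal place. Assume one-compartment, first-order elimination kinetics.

k = ln2 / t½ = 0.693147 / 23.4 = 0.02962 h⁻¹
t = ln(C₀ / C) / k = ln(5.540 / 2.56) / 0.02962
  = ln(2.164) / 0.02962 = 0.7720 / 0.02962 = 26.06 h

26.1 h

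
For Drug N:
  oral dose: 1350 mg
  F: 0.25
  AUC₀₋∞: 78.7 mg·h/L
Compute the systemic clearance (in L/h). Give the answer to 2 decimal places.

4.29 L/h

CL = F·Dose / AUC = 0.25 × 1350 / 78.7 = 4.288 L/h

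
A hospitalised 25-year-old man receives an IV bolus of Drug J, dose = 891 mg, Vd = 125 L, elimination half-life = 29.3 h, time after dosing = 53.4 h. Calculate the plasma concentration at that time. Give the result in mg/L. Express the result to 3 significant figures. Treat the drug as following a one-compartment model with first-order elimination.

C₀ = Dose / Vd = 891.0 / 125 = 7.128 mg/L
k = ln2 / t½ = 0.693147 / 29.3 = 0.02366 h⁻¹
C = C₀ · e^(−k·t) = 7.128 × e^(−0.02366 × 53.4)
  = 7.128 × 0.2827 = 2.015 mg/L

2.02 mg/L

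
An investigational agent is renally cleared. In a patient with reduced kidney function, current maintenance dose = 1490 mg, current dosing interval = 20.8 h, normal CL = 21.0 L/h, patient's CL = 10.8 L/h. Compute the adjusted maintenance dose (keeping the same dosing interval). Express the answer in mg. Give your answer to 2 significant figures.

770 mg

To keep the same average steady-state level, dosing rate must scale with clearance.
CL ratio = 10.8 / 21.0 = 0.5143
New dose (same interval) = 1490 × 0.5143 = 766.3 mg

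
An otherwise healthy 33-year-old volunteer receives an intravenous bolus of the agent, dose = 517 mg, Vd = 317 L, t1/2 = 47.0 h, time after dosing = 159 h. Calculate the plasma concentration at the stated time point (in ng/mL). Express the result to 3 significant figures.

C₀ = Dose / Vd = 517.0 / 317 = 1.631 mg/L
k = ln2 / t½ = 0.693147 / 47.0 = 0.01475 h⁻¹
C = C₀ · e^(−k·t) = 1.631 × e^(−0.01475 × 159)
  = 1.631 × 0.09582 = 0.1563 mg/L
Convert: 0.1563 mg/L × 1000 = 156.3 ng/mL

156 ng/mL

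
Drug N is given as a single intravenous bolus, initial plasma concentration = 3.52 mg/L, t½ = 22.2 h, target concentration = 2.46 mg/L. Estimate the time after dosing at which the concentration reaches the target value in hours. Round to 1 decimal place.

11.5 h

k = ln2 / t½ = 0.693147 / 22.2 = 0.03122 h⁻¹
t = ln(C₀ / C) / k = ln(3.520 / 2.46) / 0.03122
  = ln(1.431) / 0.03122 = 0.3584 / 0.03122 = 11.48 h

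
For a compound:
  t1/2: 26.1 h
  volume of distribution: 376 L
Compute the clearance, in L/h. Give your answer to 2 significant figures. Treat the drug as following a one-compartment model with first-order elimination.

k = ln2 / t½ = 0.693147 / 26.1 = 0.02656 h⁻¹
CL = k × Vd = 0.02656 × 376 = 9.987 L/h

10 L/h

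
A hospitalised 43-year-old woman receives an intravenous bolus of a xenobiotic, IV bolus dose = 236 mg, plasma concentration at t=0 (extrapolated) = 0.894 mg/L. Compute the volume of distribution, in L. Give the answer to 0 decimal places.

Vd = Dose / C₀ = 236.0 / 0.894 = 264.0 L

264 L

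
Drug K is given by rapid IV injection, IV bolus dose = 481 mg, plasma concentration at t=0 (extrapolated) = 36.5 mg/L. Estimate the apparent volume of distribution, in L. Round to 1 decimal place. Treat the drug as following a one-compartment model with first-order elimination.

13.2 L

Vd = Dose / C₀ = 481.0 / 36.5 = 13.18 L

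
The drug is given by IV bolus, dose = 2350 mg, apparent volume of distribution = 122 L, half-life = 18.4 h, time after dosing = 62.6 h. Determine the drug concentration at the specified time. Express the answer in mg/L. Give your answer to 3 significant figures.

1.82 mg/L

C₀ = Dose / Vd = 2350 / 122 = 19.26 mg/L
k = ln2 / t½ = 0.693147 / 18.4 = 0.03767 h⁻¹
C = C₀ · e^(−k·t) = 19.26 × e^(−0.03767 × 62.6)
  = 19.26 × 0.09460 = 1.822 mg/L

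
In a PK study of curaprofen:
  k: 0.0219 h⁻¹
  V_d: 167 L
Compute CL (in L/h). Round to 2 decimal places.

3.66 L/h

CL = k × Vd = 0.0219 × 167 = 3.657 L/h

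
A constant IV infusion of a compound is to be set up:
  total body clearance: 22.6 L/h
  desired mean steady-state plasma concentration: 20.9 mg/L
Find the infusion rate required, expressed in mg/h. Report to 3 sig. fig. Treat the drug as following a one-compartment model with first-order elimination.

At steady state, infusion rate R₀ = Css × CL = 20.9 × 22.60 = 472.3 mg/h

472 mg/h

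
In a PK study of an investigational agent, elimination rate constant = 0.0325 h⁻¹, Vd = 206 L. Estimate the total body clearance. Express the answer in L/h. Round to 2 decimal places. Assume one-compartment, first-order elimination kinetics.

CL = k × Vd = 0.0325 × 206 = 6.695 L/h

6.70 L/h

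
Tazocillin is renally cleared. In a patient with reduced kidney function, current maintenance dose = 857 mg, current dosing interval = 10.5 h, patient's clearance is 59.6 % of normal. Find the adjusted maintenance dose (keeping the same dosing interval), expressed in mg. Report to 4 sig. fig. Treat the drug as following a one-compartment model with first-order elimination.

510.8 mg

To keep the same average steady-state level, dosing rate must scale with clearance.
CL ratio = 59.6 / 100 = 0.5960
New dose (same interval) = 857 × 0.5960 = 510.8 mg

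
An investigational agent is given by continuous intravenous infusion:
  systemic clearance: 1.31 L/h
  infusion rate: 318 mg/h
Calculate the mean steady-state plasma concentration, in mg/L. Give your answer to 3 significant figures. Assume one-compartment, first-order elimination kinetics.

At steady state Css = R₀ / CL = 318 / 1.310 = 242.7 mg/L

243 mg/L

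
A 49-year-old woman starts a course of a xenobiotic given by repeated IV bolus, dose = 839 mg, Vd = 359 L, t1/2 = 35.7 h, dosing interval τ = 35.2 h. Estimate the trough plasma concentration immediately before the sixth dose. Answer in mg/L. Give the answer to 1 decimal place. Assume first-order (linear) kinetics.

2.3 mg/L

C₀ per dose = Dose / Vd = 839 / 359 = 2.337 mg/L
k = ln2 / t½ = 0.693147 / 35.7 = 0.01942 h⁻¹
Fraction remaining after one interval: r = e^(−kτ) = e^(−0.01942 × 35.2) = 0.5048
Before dose 6, 5 doses have been given (aged 1τ, 2τ, 3τ, 4τ, 5τ).
C_trough = C₀ × (r + r² + … + r^5) = C₀ × r(1−r^5)/(1−r)
        = 2.337 × 0.5048 × (1 − 0.03278) / (1 − 0.5048) = 2.304 mg/L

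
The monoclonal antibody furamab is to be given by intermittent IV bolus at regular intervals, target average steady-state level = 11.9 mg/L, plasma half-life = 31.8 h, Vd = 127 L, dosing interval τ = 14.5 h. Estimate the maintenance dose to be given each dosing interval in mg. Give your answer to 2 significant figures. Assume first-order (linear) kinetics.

480 mg

k = ln2 / t½ = 0.693147 / 31.8 = 0.02180 h⁻¹
CL = k × Vd = 0.02180 × 127 = 2.769 L/h
At steady state, Dose/τ = Css × CL.
Dose = Css × CL × τ = 11.9 × 2.769 × 14.5 = 477.8 mg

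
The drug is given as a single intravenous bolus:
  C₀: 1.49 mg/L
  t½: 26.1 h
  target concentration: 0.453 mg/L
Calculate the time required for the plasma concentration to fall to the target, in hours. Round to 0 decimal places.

k = ln2 / t½ = 0.693147 / 26.1 = 0.02656 h⁻¹
t = ln(C₀ / C) / k = ln(1.490 / 0.453) / 0.02656
  = ln(3.289) / 0.02656 = 1.191 / 0.02656 = 44.84 h

45 h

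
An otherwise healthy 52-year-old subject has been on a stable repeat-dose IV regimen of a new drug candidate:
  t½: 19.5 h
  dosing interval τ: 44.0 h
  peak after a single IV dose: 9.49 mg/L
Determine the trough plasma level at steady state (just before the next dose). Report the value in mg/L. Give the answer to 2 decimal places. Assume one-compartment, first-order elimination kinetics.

k = ln2 / t½ = 0.693147 / 19.5 = 0.03555 h⁻¹
e^(−kτ) = e^(−0.03555 × 44.0) = 0.2093
Accumulation ratio R = 1 / (1 − e^(−kτ)) = 1 / (1 − 0.2093) = 1.265
Steady-state trough = C₀ × R × e^(−kτ) = 9.49 × 1.265 × 0.2093 = 2.513 mg/L

2.51 mg/L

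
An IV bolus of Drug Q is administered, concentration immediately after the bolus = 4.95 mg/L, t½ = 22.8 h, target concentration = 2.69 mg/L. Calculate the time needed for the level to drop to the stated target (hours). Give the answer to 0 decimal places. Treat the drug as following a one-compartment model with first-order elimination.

20 h

k = ln2 / t½ = 0.693147 / 22.8 = 0.03040 h⁻¹
t = ln(C₀ / C) / k = ln(4.950 / 2.69) / 0.03040
  = ln(1.840) / 0.03040 = 0.6098 / 0.03040 = 20.06 h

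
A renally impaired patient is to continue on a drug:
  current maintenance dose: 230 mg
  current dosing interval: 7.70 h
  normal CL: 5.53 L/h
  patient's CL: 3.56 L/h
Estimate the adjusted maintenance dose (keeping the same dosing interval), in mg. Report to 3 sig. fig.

To keep the same average steady-state level, dosing rate must scale with clearance.
CL ratio = 3.56 / 5.53 = 0.6438
New dose (same interval) = 230 × 0.6438 = 148.1 mg

148 mg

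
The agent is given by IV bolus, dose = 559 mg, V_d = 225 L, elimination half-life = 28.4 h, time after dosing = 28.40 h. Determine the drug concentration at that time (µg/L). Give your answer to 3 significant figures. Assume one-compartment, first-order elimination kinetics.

C₀ = Dose / Vd = 559.0 / 225 = 2.484 mg/L
k = ln2 / t½ = 0.693147 / 28.4 = 0.02441 h⁻¹
t / t½ = 28.40 / 28.4 = 1 half-lives
C = C₀ × (1/2)^1 = 2.484 × 0.5000 = 1.242 mg/L
Convert: 1.242 mg/L × 1000 = 1242 µg/L

1240 µg/L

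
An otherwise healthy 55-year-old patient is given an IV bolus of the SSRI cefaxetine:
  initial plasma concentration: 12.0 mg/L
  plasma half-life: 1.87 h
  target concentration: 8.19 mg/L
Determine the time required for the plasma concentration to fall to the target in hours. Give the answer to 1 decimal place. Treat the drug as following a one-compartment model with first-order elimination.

1.0 h

k = ln2 / t½ = 0.693147 / 1.87 = 0.3707 h⁻¹
t = ln(C₀ / C) / k = ln(12.00 / 8.19) / 0.3707
  = ln(1.465) / 0.3707 = 0.3819 / 0.3707 = 1.030 h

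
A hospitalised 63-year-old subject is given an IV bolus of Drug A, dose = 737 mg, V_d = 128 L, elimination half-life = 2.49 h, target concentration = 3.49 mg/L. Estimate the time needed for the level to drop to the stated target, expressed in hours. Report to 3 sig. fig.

C₀ = Dose / Vd = 737.0 / 128 = 5.758 mg/L
k = ln2 / t½ = 0.693147 / 2.49 = 0.2784 h⁻¹
t = ln(C₀ / C) / k = ln(5.758 / 3.49) / 0.2784
  = ln(1.650) / 0.2784 = 0.5008 / 0.2784 = 1.799 h

1.80 h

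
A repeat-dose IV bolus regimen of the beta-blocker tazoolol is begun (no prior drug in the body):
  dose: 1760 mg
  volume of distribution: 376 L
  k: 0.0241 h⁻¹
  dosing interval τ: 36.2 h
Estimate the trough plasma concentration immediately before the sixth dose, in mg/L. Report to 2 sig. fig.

C₀ per dose = Dose / Vd = 1760 / 376 = 4.681 mg/L
Fraction remaining after one interval: r = e^(−kτ) = e^(−0.02410 × 36.2) = 0.4179
Before dose 6, 5 doses have been given (aged 1τ, 2τ, 3τ, 4τ, 5τ).
C_trough = C₀ × (r + r² + … + r^5) = C₀ × r(1−r^5)/(1−r)
        = 4.681 × 0.4179 × (1 − 0.01275) / (1 − 0.4179) = 3.318 mg/L

3.3 mg/L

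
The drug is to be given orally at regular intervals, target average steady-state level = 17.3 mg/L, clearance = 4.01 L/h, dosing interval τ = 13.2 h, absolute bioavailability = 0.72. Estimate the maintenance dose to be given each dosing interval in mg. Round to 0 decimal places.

1272 mg

At steady state, F × (Dose/τ) = Css × CL.
Dose = Css × CL × τ / F = 17.3 × 4.010 × 13.2 / 0.72 = 1272 mg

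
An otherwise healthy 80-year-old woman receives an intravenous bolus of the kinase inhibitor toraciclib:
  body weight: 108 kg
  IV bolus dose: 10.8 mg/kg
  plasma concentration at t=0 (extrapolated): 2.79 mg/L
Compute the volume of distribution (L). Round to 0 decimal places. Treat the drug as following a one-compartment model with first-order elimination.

418 L

Dose = 10.8 × 108 = 1166 mg
Vd = Dose / C₀ = 1166 / 2.79 = 417.9 L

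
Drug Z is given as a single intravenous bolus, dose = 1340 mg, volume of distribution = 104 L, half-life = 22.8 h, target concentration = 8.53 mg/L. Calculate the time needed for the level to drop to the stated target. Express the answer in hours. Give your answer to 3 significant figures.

13.6 h

C₀ = Dose / Vd = 1340 / 104 = 12.88 mg/L
k = ln2 / t½ = 0.693147 / 22.8 = 0.03040 h⁻¹
t = ln(C₀ / C) / k = ln(12.88 / 8.53) / 0.03040
  = ln(1.510) / 0.03040 = 0.4121 / 0.03040 = 13.56 h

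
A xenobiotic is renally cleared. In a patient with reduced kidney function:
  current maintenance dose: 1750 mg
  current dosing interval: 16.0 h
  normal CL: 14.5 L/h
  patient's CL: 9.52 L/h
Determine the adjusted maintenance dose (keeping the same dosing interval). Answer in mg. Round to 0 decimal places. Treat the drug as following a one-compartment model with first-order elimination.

To keep the same average steady-state level, dosing rate must scale with clearance.
CL ratio = 9.52 / 14.5 = 0.6566
New dose (same interval) = 1750 × 0.6566 = 1149 mg

1149 mg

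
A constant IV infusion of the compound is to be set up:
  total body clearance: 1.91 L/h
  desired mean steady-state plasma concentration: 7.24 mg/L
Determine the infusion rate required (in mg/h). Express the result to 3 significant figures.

At steady state, infusion rate R₀ = Css × CL = 7.24 × 1.910 = 13.83 mg/h

13.8 mg/h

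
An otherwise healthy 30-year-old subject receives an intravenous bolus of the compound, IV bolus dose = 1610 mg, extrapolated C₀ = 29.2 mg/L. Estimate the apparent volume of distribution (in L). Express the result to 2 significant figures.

55 L

Vd = Dose / C₀ = 1610 / 29.2 = 55.14 L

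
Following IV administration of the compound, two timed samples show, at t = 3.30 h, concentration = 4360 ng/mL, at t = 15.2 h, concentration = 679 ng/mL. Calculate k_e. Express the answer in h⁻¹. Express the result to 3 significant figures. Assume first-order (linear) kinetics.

0.156 h⁻¹

k = ln(C₁/C₂) / (t₂ − t₁) = ln(4360/679) / (15.2 − 3.30)
  = 1.860 / 11.90 = 0.1563 h⁻¹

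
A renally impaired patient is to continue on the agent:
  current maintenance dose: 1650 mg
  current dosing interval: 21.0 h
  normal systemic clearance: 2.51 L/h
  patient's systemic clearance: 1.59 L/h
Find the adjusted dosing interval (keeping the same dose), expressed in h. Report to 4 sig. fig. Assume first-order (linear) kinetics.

33.15 h

To keep the same average steady-state level, dosing rate must scale with clearance.
CL ratio = 1.59 / 2.51 = 0.6335
New interval (same dose) = 21.0 / 0.6335 = 33.15 h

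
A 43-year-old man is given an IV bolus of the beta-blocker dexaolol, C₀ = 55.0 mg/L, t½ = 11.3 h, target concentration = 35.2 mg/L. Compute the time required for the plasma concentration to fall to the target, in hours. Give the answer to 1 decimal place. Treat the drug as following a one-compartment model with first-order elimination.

7.3 h

k = ln2 / t½ = 0.693147 / 11.3 = 0.06134 h⁻¹
t = ln(C₀ / C) / k = ln(55.00 / 35.2) / 0.06134
  = ln(1.563) / 0.06134 = 0.4466 / 0.06134 = 7.281 h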